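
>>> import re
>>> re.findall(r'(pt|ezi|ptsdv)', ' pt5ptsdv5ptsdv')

['pt', 'pt', 'pt']

Alternation tries branches left to right and keeps the first one that lets the overall match succeed at that position.
Matches: at [1:3] match 'pt', group 1 = 'pt'; at [4:6] match 'pt', group 1 = 'pt'; at [10:12] match 'pt', group 1 = 'pt'.
Because there's exactly one group, `findall` drops the full match and keeps group 1 from each hit.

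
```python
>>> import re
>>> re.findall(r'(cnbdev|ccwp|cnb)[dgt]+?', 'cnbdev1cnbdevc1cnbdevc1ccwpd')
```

['cnb', 'cnb', 'cnb', 'ccwp']

Walking the string: at [0:4] match 'cnbd', group 1 = 'cnb'; at [7:11] match 'cnbd', group 1 = 'cnb'; at [15:19] match 'cnbd', group 1 = 'cnb'; at [23:28] match 'ccwpd', group 1 = 'ccwp'.
With a single group, `findall` returns only what that group captured — 4 items.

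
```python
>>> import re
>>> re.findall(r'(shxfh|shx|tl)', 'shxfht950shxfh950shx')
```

['shxfh', 'shxfh', 'shx']

Alternation tries branches left to right and keeps the first one that lets the overall match succeed at that position.
Scanning left to right: at [0:5] match 'shxfh', group 1 = 'shxfh'; at [9:14] match 'shxfh', group 1 = 'shxfh'; at [17:20] match 'shx', group 1 = 'shx'.
`findall` collects group 1 from each match (3 total).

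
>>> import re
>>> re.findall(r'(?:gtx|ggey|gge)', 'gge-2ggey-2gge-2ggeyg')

['gge', 'ggey', 'gge', 'ggey']

`|` is ordered: at each position the engine commits to the first alternative that works.
Walking the string: at [0:3] → 'gge'; at [5:9] → 'ggey'; at [11:14] → 'gge'; at [16:20] → 'ggey'.
No capturing groups, so `findall` returns the 4 full match strings.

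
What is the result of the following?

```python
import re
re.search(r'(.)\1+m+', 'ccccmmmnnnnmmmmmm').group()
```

`\1` is not a pattern — it's the concrete string captured by group 1, re-applied verbatim.
The match spans [0:7] → 'ccccmmm'.

'ccccmmm'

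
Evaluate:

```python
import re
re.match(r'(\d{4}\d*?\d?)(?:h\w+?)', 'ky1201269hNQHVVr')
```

`re.match` won't scan ahead — the pattern has to work from the very first character.
Here position 0 doesn't satisfy it, so the call returns None.

None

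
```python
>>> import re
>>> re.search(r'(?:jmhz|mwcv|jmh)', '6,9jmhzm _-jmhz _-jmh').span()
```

(3, 7)

Alternation isn't longest-match — the leftmost alternative that fits at this position is chosen.
`search` walks the string left to right and returns the first match it finds.
The match spans [3:7] → 'jmhz'.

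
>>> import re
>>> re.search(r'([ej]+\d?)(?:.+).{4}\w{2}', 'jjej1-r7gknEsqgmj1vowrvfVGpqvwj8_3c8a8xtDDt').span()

(0, 43)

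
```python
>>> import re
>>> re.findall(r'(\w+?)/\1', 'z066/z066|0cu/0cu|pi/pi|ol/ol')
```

['z066', '0cu', 'pi', 'ol']

`\1` is not a pattern — it's the concrete string captured by group 1, re-applied verbatim.
Because there's exactly one group, `findall` drops the full match and keeps group 1 from each hit.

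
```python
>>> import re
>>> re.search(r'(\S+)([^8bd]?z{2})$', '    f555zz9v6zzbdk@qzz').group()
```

The pattern matches one or more of a non-whitespace character (captured); then optionally any character except [8bd], then exactly 2 of a literal 'z' (captured); then anchored at the end.
The match spans [4:22] → 'f555zz9v6zzbdk@qzz'.

'f555zz9v6zzbdk@qzz'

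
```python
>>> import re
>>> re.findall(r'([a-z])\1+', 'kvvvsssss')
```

['v', 's']

The backreference `\1` re-matches whatever the first group consumed, character for character.
With a single group, `findall` returns only what that group captured — 2 items.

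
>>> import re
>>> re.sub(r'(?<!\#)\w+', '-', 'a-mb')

The negative lookaround is zero-width — it rules out positions where the adjacent text would match, without consuming anything.
Matches: at [0:1] → 'a'; at [2:4] → 'mb'.
`sub` substitutes '-' at each match site.

'---'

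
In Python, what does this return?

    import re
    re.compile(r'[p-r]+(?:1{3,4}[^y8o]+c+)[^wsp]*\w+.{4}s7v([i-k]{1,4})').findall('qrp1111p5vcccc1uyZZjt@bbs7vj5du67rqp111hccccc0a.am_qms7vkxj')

The pattern matches one or more of a character in [p-r]; then 3 to 4 of a literal '1', then one or more of any character except [y8o], then one or more of a literal 'c' (non-capturing group); then zero or more of any character except [wsp], then one or more of a word character; then exactly 4 of any character, then the literal 's7v'; then 1 to 4 of a character in [i-k] (captured).
Scanning left to right: at [0:28] match 'qrp1111p5vcccc1uyZZjt@bbs7vj', group 1 = 'j'; at [33:57] match 'rqp111hccccc0a.am_qms7vk', group 1 = 'k'.
`findall` collects group 1 from each match (2 total).

['j', 'k']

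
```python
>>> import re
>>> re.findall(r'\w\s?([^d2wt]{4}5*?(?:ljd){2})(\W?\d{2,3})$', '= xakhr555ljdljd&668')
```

Pattern: a word character, then optionally whitespace; then exactly 4 of any character except [d2wt], then zero or more of the literal '5' (lazy), then the literal 'ljd' repeated 2 times (captured); then optionally a non-word character, then 2 to 3 of a digit (captured); then anchored at the end.
Matches: at [2:20] match 'xakhr555ljdljd&668', groups = ('akhr555ljdljd', '&668').
`findall` packs the 2 group values into a tuple for every match.

[('akhr555ljdljd', '&668')]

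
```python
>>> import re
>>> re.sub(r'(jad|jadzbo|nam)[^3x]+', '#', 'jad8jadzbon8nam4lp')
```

'#'

Matches: at [0:18] → 'jad8jadzbon8nam4lp'.
Every occurrence is swapped for '#'.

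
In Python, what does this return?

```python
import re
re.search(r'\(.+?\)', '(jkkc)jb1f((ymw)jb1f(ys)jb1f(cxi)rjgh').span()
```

Unlike `match`, `search` isn't anchored — it looks for the pattern anywhere in the string.
The match spans [0:6] → '(jkkc)'.

(0, 6)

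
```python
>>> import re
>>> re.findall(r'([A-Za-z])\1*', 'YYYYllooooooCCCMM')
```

['Y', 'l', 'o', 'C', 'M']

`\1` has to match the exact text group 1 already captured.
Matches: at [0:4] match 'YYYY', group 1 = 'Y'; at [4:6] match 'll', group 1 = 'l'; at [6:12] match 'oooooo', group 1 = 'o'; at [12:15] match 'CCC', group 1 = 'C'; at [15:17] match 'MM', group 1 = 'M'.
With a single group, `findall` returns only what that group captured — 5 items.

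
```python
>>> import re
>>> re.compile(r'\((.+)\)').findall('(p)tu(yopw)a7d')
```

Walking the string: at [0:11] match '(p)tu(yopw)', group 1 = 'p)tu(yopw'.
With a single group, `findall` returns only what that group captured — 1 item.

['p)tu(yopw']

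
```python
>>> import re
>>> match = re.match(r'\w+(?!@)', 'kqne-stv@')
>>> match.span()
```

(0, 4)

`(?!…)`/`(?<!…)` only lets a position through if the neighbouring text does NOT match; no characters are consumed.
`re.match` won't scan ahead — the pattern has to work from the very first character.
The match spans [0:4] → 'kqne'.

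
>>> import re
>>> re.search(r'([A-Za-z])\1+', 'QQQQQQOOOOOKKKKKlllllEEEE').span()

(0, 6)

After group 1 captures some text, `\1` only succeeds where that same text appears again.
The match spans [0:6] → 'QQQQQQ'.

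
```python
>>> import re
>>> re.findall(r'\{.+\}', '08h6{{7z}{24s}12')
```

['{{7z}{24s}']

Matches: at [4:14] → '{{7z}{24s}'.
Since nothing is captured, `findall` lists the 1 matched substring directly.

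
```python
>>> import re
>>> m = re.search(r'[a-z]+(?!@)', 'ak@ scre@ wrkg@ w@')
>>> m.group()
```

'a'

A negative assertion filters positions out without eating any characters.
`re.search` tries every starting position until one works.
The match spans [0:1] → 'a'.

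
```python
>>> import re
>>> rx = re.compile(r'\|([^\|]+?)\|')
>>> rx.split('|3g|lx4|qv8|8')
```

Matches to split on: at [0:4] → '|3g|'; at [7:12] → '|qv8|'.
With a capturing group present, the delimiter's captured portion is kept in the result list.

['', '3g', 'lx4', 'qv8', '8']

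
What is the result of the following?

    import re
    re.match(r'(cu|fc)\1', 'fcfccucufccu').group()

`re.match` won't scan ahead — the pattern has to work from the very first character.
The match spans [0:4] → 'fcfc'.

'fcfc'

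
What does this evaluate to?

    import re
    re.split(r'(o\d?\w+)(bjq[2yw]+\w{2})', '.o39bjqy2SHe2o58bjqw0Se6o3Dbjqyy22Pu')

['.', 'o39bjqy2SHe2o58bjqw0Se6o3D', 'bjqyy22Pu', '']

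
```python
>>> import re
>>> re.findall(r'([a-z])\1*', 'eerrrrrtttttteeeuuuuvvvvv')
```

['e', 'r', 't', 'e', 'u', 'v']

A backreference is literal: `\1` must see the identical characters the first group matched.
Walking the string: at [0:2] match 'ee', group 1 = 'e'; at [2:7] match 'rrrrr', group 1 = 'r'; at [7:13] match 'tttttt', group 1 = 't'; at [13:16] match 'eee', group 1 = 'e'; at [16:20] match 'uuuu', group 1 = 'u'; ….
One capturing group, so `findall` returns just the captured substring from each match — 6 in all.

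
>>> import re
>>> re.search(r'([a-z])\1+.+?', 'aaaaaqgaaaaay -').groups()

('a',)

`\1` is not a pattern — it's the concrete string captured by group 1, re-applied verbatim.
`search` walks the string left to right and returns the first match it finds.
The match spans [0:6] → 'aaaaaq'.
Captured: group 1 = 'a'.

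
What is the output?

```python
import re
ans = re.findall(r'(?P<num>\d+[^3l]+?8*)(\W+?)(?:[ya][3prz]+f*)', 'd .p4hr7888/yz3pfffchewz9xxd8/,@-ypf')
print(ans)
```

Lazy quantifiers expand one character at a time until the remainder of the pattern can match.
2 groups means each result is a tuple of 2 captured strings — 2 here.

[('4hr7888', '/'), ('9xxd8', '/,@-')]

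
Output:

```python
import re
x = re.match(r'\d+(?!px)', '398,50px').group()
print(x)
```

The negative lookaround is zero-width — it rules out positions where the adjacent text would match, without consuming anything.
`re.match` only tries the pattern at the start of the string.
The match spans [0:3] → '398'.

398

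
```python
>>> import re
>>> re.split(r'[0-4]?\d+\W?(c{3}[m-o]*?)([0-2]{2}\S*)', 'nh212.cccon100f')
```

['nh', 'cccon', '100f', '']

This matches optionally a character in [0-4], then one or more of a digit, then optionally a non-word character; then exactly 3 of the literal 'c', then zero or more of a character in [m-o] (lazy) (captured); then exactly 2 of a character in [0-2], then zero or more of a non-whitespace character (captured).
Matches to split on: at [2:15] → '212.cccon100f'.
With a capturing group present, the delimiter's captured portion is kept in the result list.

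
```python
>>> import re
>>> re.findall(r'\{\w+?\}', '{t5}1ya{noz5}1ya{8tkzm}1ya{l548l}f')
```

['{t5}', '{noz5}', '{8tkzm}', '{l548l}']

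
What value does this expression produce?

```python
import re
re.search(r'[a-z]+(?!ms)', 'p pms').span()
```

(0, 1)

Because the assertion is negative and zero-width, positions next to the forbidden text are skipped.
Unlike `match`, `search` isn't anchored — it looks for the pattern anywhere in the string.
The match spans [0:1] → 'p'.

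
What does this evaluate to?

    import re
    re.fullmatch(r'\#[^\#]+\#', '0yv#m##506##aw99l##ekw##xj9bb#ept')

None

`fullmatch` succeeds only if the pattern covers the string from start to end.
Here the string isn't matched end-to-end, so the call returns None.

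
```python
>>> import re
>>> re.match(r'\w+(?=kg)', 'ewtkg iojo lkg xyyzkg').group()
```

'ewt'

Because the assertion is zero-width, the text it checks is not consumed and won't appear in the result.
`re.match` won't scan ahead — the pattern has to work from the very first character.
The match spans [0:3] → 'ewt'.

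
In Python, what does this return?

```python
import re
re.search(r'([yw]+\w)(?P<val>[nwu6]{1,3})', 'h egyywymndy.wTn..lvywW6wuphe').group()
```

'yywymn'

The match spans [4:10] → 'yywymn'.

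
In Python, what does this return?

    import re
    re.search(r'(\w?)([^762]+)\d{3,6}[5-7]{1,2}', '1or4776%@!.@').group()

'1or4776'

Pattern: optionally a word character (captured); then one or more of any character except [762] (captured); then 3 to 6 of a digit, then 1 to 2 of a character in [5-7].
`search` walks the string left to right and returns the first match it finds.
The match spans [0:7] → '1or4776'.
Captured: group 1 = '1', group 2 = 'or'.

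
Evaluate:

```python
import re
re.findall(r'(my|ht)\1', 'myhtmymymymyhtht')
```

After group 1 captures some text, `\1` only succeeds where that same text appears again.
`findall` collects group 1 from each match (3 total).

['my', 'my', 'ht']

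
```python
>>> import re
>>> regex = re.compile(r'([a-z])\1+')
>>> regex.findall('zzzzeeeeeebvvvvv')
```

['z', 'e', 'v']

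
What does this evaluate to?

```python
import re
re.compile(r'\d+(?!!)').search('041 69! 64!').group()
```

'041'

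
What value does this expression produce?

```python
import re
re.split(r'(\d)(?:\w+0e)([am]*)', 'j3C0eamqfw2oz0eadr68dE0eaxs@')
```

['j', '3', 'a', 'xs@']

This matches a digit (captured); then one or more of a word character, then the literal '0e' (non-capturing group); then zero or more of one of [am] (captured).
Matches to split on: at [1:25] → '3C0eamqfw2oz0eadr68dE0ea'.
`re.split` interleaves the captured-group text with the surrounding fragments.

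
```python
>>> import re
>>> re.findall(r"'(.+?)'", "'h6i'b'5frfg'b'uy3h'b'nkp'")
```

['h6i', '5frfg', 'uy3h', 'nkp']

With a single group, `findall` returns only what that group captured — 4 items.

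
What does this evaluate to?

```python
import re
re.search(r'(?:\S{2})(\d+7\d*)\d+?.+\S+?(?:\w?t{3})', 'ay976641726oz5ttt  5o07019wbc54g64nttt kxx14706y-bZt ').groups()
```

('97664172',)

The match spans [0:38] → 'ay976641726oz5ttt  5o07019wbc54g64nttt'.
Captured: group 1 = '97664172'.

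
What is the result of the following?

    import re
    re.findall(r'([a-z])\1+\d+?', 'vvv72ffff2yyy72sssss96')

['v', 'f', 'y', 's']

After group 1 captures some text, `\1` only succeeds where that same text appears again.
Matches: at [0:4] match 'vvv7', group 1 = 'v'; at [5:10] match 'ffff2', group 1 = 'f'; at [10:14] match 'yyy7', group 1 = 'y'; at [15:21] match 'sssss9', group 1 = 's'.
Because there's exactly one group, `findall` drops the full match and keeps group 1 from each hit.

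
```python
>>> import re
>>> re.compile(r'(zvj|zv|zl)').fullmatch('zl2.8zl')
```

None

For `fullmatch`, every character of the input must be accounted for by the pattern.
Here the pattern can't cover the whole string, so the call returns None.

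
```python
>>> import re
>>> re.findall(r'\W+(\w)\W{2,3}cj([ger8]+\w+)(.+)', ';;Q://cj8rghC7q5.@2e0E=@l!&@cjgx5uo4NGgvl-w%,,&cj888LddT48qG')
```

[('Q', '8rghC7q5', '.@2e0E=@l!&@cjgx5uo4NGgvl-w%,,&cj888LddT48qG')]

Pattern: one or more of a non-word character; then a word character (captured); then 2 to 3 of a non-word character, then the literal 'cj'; then one or more of one of [ger8], then one or more of a word character (captured); then one or more of any character (captured).
Walking the string: at [0:60] match ';;Q://cj8rghC7q5.@2e0E=@l!&@cjgx5uo4NGgvl-w%,,&cj888LddT48qG', groups = ('Q', '8rghC7q5', '.@2e0E=@l!&@cjgx5uo4NGgvl-w%,,&cj888LddT48qG').
3 groups means the one result is a tuple of 3 captured strings — 1 here.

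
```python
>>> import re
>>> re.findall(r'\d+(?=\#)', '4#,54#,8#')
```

The `(?=…)`/`(?<=…)` assertion just peeks at neighbouring text; it doesn't advance the match position.
Matches: at [0:1] → '4'; at [3:5] → '54'; at [7:8] → '8'.
`findall` yields the raw match text (3 of them) because the pattern has no groups.

['4', '54', '8']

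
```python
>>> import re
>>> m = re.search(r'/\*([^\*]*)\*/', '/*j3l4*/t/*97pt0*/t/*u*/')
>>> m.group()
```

'/*j3l4*/'

`search` walks the string left to right and returns the first match it finds.
The match spans [0:8] → '/*j3l4*/'.
Captured: group 1 = 'j3l4'.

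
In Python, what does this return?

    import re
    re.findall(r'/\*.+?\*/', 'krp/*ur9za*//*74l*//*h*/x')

The `?` after the quantifier makes it lazy — it takes as little as possible before letting the rest of the pattern try.
Since nothing is captured, `findall` lists the 3 matched substrings directly.

['/*ur9za*/', '/*74l*/', '/*h*/']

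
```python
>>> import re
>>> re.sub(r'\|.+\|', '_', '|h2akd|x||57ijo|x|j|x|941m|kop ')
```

Matches: at [0:27] → '|h2akd|x||57ijo|x|j|x|941m|'.
Each match is replaced by '_'.

'_kop '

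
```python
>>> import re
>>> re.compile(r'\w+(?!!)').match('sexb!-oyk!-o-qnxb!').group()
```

The negative lookaround is zero-width — it rules out positions where the adjacent text would match, without consuming anything.
`re.match` won't scan ahead — the pattern has to work from the very first character.
The match spans [0:3] → 'sex'.

'sex'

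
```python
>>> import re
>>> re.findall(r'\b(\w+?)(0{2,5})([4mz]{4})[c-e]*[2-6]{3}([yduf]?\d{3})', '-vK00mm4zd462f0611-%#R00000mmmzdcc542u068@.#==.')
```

[('vK', '00', 'mm4z', 'f061'), ('R', '00000', 'mmmz', 'u068')]

Pattern: a word boundary (`\b`, zero-width); then one or more of a word character (lazy) (captured); then 2 to 5 of a literal '0' (captured); then exactly 4 of one of [4mz] (captured); then zero or more of a character in [c-e], then exactly 3 of a character in [2-6]; then optionally one of [yduf], then exactly 3 of a digit (captured).
Because the quantifier is non-greedy, it stops expanding at the earliest point where the rest of the pattern can succeed.
Scanning left to right: at [1:17] match 'vK00mm4zd462f061', groups = ('vK', '00', 'mm4z', 'f061'); at [21:41] match 'R00000mmmzdcc542u068', groups = ('R', '00000', 'mmmz', 'u068').
4 groups means each result is a tuple of 4 captured strings — 2 here.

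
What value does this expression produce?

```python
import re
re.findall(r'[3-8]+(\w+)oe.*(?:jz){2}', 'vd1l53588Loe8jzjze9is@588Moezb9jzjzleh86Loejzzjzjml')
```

Pattern: one or more of a character in [3-8]; then one or more of a word character (captured); then the literal 'oe', then zero or more of any character, then the literal 'jz' repeated 2 times.
Because there's exactly one group, `findall` drops the full match and keeps group 1 from the one hit.

['L']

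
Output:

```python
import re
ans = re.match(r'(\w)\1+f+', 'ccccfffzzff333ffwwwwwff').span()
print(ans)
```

(0, 7)

`\1` is not a pattern — it's the concrete string captured by group 1, re-applied verbatim.
`match` is anchored at position 0; if the pattern doesn't fit there, it returns None.
The match spans [0:7] → 'ccccfff'.
Captured: group 1 = 'c'.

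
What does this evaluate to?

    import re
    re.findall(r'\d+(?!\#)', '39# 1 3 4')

`(?!…)`/`(?<!…)` only lets a position through if the neighbouring text does NOT match; no characters are consumed.
No capturing groups, so `findall` returns the 4 full match strings.

['3', '1', '3', '4']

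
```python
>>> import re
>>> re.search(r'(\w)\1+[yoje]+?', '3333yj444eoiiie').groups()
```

('3',)

The match spans [0:5] → '3333y'.
Captured: group 1 = '3'.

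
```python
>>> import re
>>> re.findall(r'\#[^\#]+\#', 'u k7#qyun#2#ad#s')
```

Scanning left to right: at [4:10] → '#qyun#'; at [11:15] → '#ad#'.
`findall` yields the raw match text (2 of them) because the pattern has no groups.

['#qyun#', '#ad#']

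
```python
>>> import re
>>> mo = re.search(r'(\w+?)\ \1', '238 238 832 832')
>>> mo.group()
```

'238 238'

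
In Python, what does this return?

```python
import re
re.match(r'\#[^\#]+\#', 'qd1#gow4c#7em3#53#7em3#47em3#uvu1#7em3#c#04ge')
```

`re.match` won't scan ahead — the pattern has to work from the very first character.
Here position 0 doesn't satisfy it, so the call returns None.

None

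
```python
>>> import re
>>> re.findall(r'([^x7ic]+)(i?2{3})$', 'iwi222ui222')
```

[('222u', 'i222')]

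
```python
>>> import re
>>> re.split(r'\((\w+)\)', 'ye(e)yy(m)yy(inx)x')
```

Matches to split on: at [2:5] → '(e)'; at [7:10] → '(m)'; at [12:17] → '(inx)'.
`re.split` interleaves the captured-group text with the surrounding fragments.

['ye', 'e', 'yy', 'm', 'yy', 'inx', 'x']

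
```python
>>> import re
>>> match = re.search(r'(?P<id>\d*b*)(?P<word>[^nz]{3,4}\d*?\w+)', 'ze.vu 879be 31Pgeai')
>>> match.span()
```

Pattern: zero or more of a digit, then zero or more of the literal 'b' (captured as 'id'); then 3 to 4 of any character except [nz], then zero or more of a digit (lazy), then one or more of a word character (captured as 'word').
`search` walks the string left to right and returns the first match it finds.
The match spans [1:5] → 'e.vu'.
Captured: group 1 = '', group 2 = 'e.vu'.

(1, 5)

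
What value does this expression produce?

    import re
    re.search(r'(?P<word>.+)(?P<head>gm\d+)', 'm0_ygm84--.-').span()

The match spans [0:8] → 'm0_ygm84'.

(0, 8)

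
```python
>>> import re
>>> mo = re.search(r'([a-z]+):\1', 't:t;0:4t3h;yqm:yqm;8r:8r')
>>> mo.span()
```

`\1` is not a pattern — it's the concrete string captured by group 1, re-applied verbatim.
`re.search` scans for the first position where the pattern succeeds.
The match spans [0:3] → 't:t'.
Captured: group 1 = 't'.

(0, 3)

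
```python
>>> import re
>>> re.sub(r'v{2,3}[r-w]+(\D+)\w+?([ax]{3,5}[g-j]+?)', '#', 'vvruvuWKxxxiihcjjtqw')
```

'#ihcjjtqw'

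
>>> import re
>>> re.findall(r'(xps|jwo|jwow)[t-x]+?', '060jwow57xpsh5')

Matches: at [3:7] match 'jwow', group 1 = 'jwo'.
One capturing group, so `findall` returns just the captured substring from the one match — 1 in all.

['jwo']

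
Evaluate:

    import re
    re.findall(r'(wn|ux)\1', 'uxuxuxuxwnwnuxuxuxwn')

['ux', 'ux', 'wn', 'ux']

`\1` has to match the exact text group 1 already captured.
`findall` collects group 1 from each match (4 total).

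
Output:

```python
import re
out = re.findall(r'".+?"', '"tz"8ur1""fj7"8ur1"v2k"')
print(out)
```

['"tz"', '""fj7"', '"v2k"']

Lazy quantifiers expand one character at a time until the remainder of the pattern can match.
Since nothing is captured, `findall` lists the 3 matched substrings directly.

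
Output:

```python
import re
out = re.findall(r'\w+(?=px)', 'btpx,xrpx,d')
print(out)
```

The positive lookaround only admits positions where the adjacent text matches; those characters stay outside the span.
Since nothing is captured, `findall` lists the 2 matched substrings directly.

['bt', 'xr']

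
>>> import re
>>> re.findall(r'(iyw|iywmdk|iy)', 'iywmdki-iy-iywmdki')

['iyw', 'iy', 'iyw']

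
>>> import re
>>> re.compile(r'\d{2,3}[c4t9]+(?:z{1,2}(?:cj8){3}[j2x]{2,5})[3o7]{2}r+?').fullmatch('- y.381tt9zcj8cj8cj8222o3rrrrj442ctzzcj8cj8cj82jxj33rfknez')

This matches 2 to 3 of a digit, then one or more of one of [c4t9]; then 1 to 2 of the literal 'z', then the literal 'cj8' repeated 3 times, then 2 to 5 of one of [j2x] (non-capturing group); then exactly 2 of one of [3o7], then one or more of the literal 'r' (lazy).
`re.fullmatch` is like wrapping the pattern in `^…$` (in single-line mode).
Here there's no way to consume every character, so the call returns None.

None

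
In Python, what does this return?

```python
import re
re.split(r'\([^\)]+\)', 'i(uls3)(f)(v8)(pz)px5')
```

['i', '', '', '', 'px5']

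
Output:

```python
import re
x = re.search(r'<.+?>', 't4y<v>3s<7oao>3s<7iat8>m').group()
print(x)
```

<v>

`re.search` scans for the first position where the pattern succeeds.
The match spans [3:6] → '<v>'.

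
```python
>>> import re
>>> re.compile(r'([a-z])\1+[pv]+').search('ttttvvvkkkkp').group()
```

'ttttvvv'

`\1` is not a pattern — it's the concrete string captured by group 1, re-applied verbatim.
Unlike `match`, `search` isn't anchored — it looks for the pattern anywhere in the string.
The match spans [0:7] → 'ttttvvv'.
Captured: group 1 = 't'.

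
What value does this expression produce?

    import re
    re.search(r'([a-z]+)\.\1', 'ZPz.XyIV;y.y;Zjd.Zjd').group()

After group 1 captures some text, `\1` only succeeds where that same text appears again.
The match spans [9:12] → 'y.y'.

'y.y'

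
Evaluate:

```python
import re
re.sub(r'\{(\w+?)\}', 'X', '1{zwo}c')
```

`sub` substitutes 'X' at each match site.

'1Xc'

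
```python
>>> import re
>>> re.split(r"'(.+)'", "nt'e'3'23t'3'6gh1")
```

['nt', "e'3'23t'3", '6gh1']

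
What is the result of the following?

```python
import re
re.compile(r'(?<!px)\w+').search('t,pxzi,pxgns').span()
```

(0, 1)

Because the assertion is negative and zero-width, positions next to the forbidden text are skipped.
The match spans [0:1] → 't'.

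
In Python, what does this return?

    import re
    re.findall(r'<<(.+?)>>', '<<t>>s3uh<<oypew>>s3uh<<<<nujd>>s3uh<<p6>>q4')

['t', 'oypew', '<<nujd', 'p6']

Walking the string: at [0:5] match '<<t>>', group 1 = 't'; at [9:18] match '<<oypew>>', group 1 = 'oypew'; at [22:32] match '<<<<nujd>>', group 1 = '<<nujd'; at [36:42] match '<<p6>>', group 1 = 'p6'.
One capturing group, so `findall` returns just the captured substring from each match — 4 in all.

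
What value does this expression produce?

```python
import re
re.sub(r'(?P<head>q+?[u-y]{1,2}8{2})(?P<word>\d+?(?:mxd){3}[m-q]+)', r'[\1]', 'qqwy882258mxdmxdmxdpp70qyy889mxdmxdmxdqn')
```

'[qqwy88]70[qyy88]'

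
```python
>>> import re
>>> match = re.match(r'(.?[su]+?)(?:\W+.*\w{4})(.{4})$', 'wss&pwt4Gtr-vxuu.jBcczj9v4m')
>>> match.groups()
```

('wss', '9v4m')

The match spans [0:27] → 'wss&pwt4Gtr-vxuu.jBcczj9v4m'.
Captured: group 1 = 'wss', group 2 = '9v4m'.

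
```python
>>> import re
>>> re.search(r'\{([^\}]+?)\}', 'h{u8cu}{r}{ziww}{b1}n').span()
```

(1, 7)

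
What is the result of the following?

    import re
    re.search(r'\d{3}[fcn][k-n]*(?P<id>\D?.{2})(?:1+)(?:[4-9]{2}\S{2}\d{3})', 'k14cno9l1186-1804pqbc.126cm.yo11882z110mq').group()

Pattern: exactly 3 of a digit, then one of [fcn], then zero or more of a character in [k-n]; then optionally a non-digit, then exactly 2 of any character (captured as 'id'); then one or more of a literal '1' (non-capturing group); then exactly 2 of a character in [4-9], then exactly 2 of a non-whitespace character, then exactly 3 of a digit (non-capturing group).
`re.search` tries every starting position until one works.
The match spans [22:39] → '126cm.yo11882z110'.
Captured: group 1 = '.yo'.

'126cm.yo11882z110'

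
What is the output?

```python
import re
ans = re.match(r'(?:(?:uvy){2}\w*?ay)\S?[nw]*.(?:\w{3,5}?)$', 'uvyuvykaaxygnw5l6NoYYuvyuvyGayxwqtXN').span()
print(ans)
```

(0, 36)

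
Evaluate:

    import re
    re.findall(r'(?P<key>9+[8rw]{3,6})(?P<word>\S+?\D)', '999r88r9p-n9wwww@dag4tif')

[('999r88r', '9p'), ('9wwww', '@d')]

Pattern: one or more of the literal '9', then 3 to 6 of one of [8rw] (captured as 'key'); then one or more of a non-whitespace character (lazy), then a non-digit (captured as 'word').
Walking the string: at [0:9] match '999r88r9p', groups = ('999r88r', '9p'); at [11:18] match '9wwww@d', groups = ('9wwww', '@d').
With 2 capturing groups, `findall` returns a 2-tuple per match.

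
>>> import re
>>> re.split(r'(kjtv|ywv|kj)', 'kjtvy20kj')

Branches in `(...|...)` are attempted left-to-right; the first branch that allows the whole pattern to succeed is taken.
`re.split` interleaves the captured-group text with the surrounding fragments.

['', 'kjtv', 'y20', 'kj', '']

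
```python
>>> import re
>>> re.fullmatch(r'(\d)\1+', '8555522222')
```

`\1` has to match the exact text group 1 already captured.
`fullmatch` succeeds only if the pattern covers the string from start to end.
Here there's no way to consume every character, so the call returns None.

None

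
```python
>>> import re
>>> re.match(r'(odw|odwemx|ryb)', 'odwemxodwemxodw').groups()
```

('odw',)

Alternation isn't longest-match — the leftmost alternative that fits at this position is chosen.
`re.match` only tries the pattern at the start of the string.
The match spans [0:3] → 'odw'.
Captured: group 1 = 'odw'.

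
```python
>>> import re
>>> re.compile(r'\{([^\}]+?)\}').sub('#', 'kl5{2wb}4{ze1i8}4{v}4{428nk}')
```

Every occurrence is swapped for '#'.

'kl5#4#4#4#'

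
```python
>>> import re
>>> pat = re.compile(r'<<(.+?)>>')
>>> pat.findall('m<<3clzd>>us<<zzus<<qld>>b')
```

['3clzd', 'zzus<<qld']

Matches: at [1:10] match '<<3clzd>>', group 1 = '3clzd'; at [12:25] match '<<zzus<<qld>>', group 1 = 'zzus<<qld'.
With a single group, `findall` returns only what that group captured — 2 items.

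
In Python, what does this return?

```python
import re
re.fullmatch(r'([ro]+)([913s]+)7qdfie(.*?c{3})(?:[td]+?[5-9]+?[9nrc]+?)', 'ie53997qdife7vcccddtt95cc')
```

None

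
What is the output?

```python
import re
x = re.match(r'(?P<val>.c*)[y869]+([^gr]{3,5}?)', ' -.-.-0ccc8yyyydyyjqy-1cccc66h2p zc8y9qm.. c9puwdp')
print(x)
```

None

This matches any character, then zero or more of the literal 'c' (captured as 'val'); then one or more of one of [y869]; then 3 to 5 of any character except [gr] (lazy) (captured).
`re.match` won't scan ahead — the pattern has to work from the very first character.
Here the string doesn't start with a match, so the call returns None.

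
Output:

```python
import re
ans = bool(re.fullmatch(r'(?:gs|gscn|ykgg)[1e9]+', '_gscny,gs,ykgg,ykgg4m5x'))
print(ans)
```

False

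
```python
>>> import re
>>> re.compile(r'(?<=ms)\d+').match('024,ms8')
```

None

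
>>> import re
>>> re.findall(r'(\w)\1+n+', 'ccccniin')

`\1` is not a pattern — it's the concrete string captured by group 1, re-applied verbatim.
Because there's exactly one group, `findall` drops the full match and keeps group 1 from each hit.

['c', 'i']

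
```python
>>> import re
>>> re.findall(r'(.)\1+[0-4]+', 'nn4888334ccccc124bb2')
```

The backreference `\1` re-matches whatever the first group consumed, character for character.
Matches: at [0:3] match 'nn4', group 1 = 'n'; at [3:9] match '888334', group 1 = '8'; at [9:17] match 'ccccc124', group 1 = 'c'; at [17:20] match 'bb2', group 1 = 'b'.
`findall` collects group 1 from each match (4 total).

['n', '8', 'c', 'b']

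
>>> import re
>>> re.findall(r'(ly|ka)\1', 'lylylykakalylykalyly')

A backreference is literal: `\1` must see the identical characters the first group matched.
Matches: at [0:4] match 'lyly', group 1 = 'ly'; at [6:10] match 'kaka', group 1 = 'ka'; at [10:14] match 'lyly', group 1 = 'ly'; at [16:20] match 'lyly', group 1 = 'ly'.
Because there's exactly one group, `findall` drops the full match and keeps group 1 from each hit.

['ly', 'ka', 'ly', 'ly']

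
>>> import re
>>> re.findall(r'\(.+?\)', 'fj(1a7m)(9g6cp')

['(1a7m)']

Scanning left to right: at [2:8] → '(1a7m)'.
With no groups in the pattern, `findall` gives back each whole match — 1 here.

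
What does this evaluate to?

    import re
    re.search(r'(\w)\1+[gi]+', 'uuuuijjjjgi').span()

The backreference `\1` re-matches whatever the first group consumed, character for character.
`re.search` tries every starting position until one works.
The match spans [0:5] → 'uuuui'.
Captured: group 1 = 'u'.

(0, 5)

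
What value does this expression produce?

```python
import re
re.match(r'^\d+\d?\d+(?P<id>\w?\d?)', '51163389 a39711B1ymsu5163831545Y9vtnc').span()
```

This matches anchored at the start of the string; then one or more of a digit, then optionally a digit, then one or more of a digit; then optionally a word character, then optionally a digit (captured as 'id').
With `match`, the pattern is implicitly anchored at the beginning.
The match spans [0:8] → '51163389'.
Captured: group 1 = ''.

(0, 8)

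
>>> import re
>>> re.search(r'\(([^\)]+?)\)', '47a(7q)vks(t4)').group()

The match spans [3:7] → '(7q)'.

'(7q)'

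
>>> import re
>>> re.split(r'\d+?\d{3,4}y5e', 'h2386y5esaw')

['h', 'saw']

Pattern: one or more of a digit (lazy); then 3 to 4 of a digit, then the literal 'y5e'.
Matches to split on: at [1:8] → '2386y5e'.
Splitting on the pattern gives 2 pieces.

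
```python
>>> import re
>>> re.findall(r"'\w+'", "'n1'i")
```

`findall` yields the raw match text (1 of them) because the pattern has no groups.

["'n1'"]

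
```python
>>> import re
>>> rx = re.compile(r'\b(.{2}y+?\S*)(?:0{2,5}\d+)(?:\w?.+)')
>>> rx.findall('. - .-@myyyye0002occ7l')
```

This matches a word boundary (`\b`, zero-width); then exactly 2 of any character, then one or more of a literal 'y' (lazy), then zero or more of a non-whitespace character (captured); then 2 to 5 of the literal '0', then one or more of a digit (non-capturing group); then optionally a word character, then one or more of any character (non-capturing group).
`findall` collects group 1 from the one match (1 total).

['myyyye0']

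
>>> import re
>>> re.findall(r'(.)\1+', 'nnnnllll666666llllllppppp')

['n', 'l', '6', 'l', 'p']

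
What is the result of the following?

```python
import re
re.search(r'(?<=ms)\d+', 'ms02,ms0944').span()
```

(2, 4)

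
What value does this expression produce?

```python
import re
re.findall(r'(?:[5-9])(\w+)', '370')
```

['0']

Pattern: a character in [5-9] (non-capturing group); then one or more of a word character (captured).
Walking the string: at [1:3] match '70', group 1 = '0'.
One capturing group, so `findall` returns just the captured substring from the one match — 1 in all.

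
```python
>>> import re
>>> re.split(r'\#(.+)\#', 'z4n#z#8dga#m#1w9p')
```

The group in the pattern means `split` returns the separators' captures alongside the pieces.

['z4n', 'z#8dga#m', '1w9p']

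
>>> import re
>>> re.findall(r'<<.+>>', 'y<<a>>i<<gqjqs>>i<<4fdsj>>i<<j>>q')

['<<a>>i<<gqjqs>>i<<4fdsj>>i<<j>>']

Matches: at [1:32] → '<<a>>i<<gqjqs>>i<<4fdsj>>i<<j>>'.
No capturing groups, so `findall` returns the 1 full match string.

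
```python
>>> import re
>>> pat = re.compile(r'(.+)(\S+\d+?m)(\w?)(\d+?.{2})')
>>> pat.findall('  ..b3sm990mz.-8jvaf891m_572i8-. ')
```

[('  ..b3sm990mz.-8jvaf8', '91m', '_', '572')]

Multiple groups make `findall` return tuples — one 4-tuple for the one match.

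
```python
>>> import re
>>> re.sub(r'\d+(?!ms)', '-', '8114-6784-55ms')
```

'-----5ms'

The negative lookaround is zero-width — it rules out positions where the adjacent text would match, without consuming anything.
Each match is replaced by '-'.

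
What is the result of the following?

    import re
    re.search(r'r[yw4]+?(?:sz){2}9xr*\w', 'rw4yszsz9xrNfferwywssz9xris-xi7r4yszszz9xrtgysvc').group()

'rw4yszsz9xrN'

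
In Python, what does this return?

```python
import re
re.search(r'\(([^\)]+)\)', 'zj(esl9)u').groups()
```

`re.search` scans for the first position where the pattern succeeds.
The match spans [2:8] → '(esl9)'.
Captured: group 1 = 'esl9'.

('esl9',)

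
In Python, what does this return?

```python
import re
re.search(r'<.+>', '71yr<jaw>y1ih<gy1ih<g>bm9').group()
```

'<jaw>y1ih<gy1ih<g>'

The match spans [4:22] → '<jaw>y1ih<gy1ih<g>'.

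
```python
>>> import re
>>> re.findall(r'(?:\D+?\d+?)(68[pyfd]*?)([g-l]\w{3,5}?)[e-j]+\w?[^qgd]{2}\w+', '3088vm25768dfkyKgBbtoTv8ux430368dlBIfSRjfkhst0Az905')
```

[('68d', 'lBIfSR')]

With 2 capturing groups, `findall` returns a 2-tuple per match.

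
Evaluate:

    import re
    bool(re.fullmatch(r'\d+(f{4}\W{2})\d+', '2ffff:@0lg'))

`re.fullmatch` requires the pattern to consume the entire string.
Here there's no way to consume every character, so the call returns None, and `bool(None)` is False.

False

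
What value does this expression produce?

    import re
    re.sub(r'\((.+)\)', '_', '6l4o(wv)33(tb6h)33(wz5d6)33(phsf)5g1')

'6l4o_5g1'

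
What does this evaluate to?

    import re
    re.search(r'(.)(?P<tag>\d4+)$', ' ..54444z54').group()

This matches any character (captured); then a digit, then one or more of the literal '4' (captured as 'tag'); then anchored at the end.
Unlike `match`, `search` isn't anchored — it looks for the pattern anywhere in the string.
The match spans [8:11] → 'z54'.
Captured: group 1 = 'z', group 2 = '54'.

'z54'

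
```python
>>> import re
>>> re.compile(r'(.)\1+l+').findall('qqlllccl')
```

The backreference `\1` re-matches whatever the first group consumed, character for character.
Scanning left to right: at [0:5] match 'qqlll', group 1 = 'q'; at [5:8] match 'ccl', group 1 = 'c'.
`findall` collects group 1 from each match (2 total).

['q', 'c']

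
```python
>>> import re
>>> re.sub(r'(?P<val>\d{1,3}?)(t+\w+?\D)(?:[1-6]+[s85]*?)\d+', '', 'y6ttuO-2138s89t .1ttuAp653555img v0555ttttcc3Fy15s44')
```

`sub` substitutes '' at each match site.

'ys89t .img v0'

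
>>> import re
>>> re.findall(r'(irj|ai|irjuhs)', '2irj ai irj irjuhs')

['irj', 'ai', 'irj', 'irj']

Alternation isn't longest-match — the leftmost alternative that fits at this position is chosen.
Matches: at [1:4] match 'irj', group 1 = 'irj'; at [5:7] match 'ai', group 1 = 'ai'; at [8:11] match 'irj', group 1 = 'irj'; at [12:15] match 'irj', group 1 = 'irj'.
`findall` collects group 1 from each match (4 total).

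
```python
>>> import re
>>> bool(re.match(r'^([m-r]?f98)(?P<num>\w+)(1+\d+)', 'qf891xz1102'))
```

False

Pattern: anchored at the start of the string; then optionally a character in [m-r], then the literal 'f98' (captured); then one or more of a word character (captured as 'num'); then one or more of the literal '1', then one or more of a digit (captured).
`re.match` only tries the pattern at the start of the string.
Here the pattern fails at index 0, so the call returns None, and `bool(None)` is False.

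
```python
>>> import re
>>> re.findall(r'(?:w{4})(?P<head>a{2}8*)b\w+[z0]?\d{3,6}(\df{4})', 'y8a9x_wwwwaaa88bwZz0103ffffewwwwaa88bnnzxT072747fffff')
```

[('aa88', '7ffff')]

This matches exactly 4 of a literal 'w' (non-capturing group); then exactly 2 of the literal 'a', then zero or more of a literal '8' (captured as 'head'); then the literal 'b', then one or more of a word character; then optionally one of [z0], then 3 to 6 of a digit; then a digit, then exactly 4 of a literal 'f' (captured).
Scanning left to right: at [28:52] match 'wwwwaa88bnnzxT072747ffff', groups = ('aa88', '7ffff').
Multiple groups make `findall` return tuples — one 2-tuple for the one match.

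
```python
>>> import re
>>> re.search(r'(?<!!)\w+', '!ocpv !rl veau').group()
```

Because the assertion is negative and zero-width, positions next to the forbidden text are skipped.
The match spans [2:5] → 'cpv'.

'cpv'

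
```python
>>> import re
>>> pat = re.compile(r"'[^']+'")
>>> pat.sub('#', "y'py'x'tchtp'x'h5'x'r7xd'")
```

'y#x#x#x#'

`sub` substitutes '#' at each match site.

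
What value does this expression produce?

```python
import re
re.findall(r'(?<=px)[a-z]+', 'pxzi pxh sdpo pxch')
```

['zi', 'h', 'ch']

The positive lookaround only admits positions where the adjacent text matches; those characters stay outside the span.
Walking the string: at [2:4] → 'zi'; at [7:8] → 'h'; at [16:18] → 'ch'.
With no groups in the pattern, `findall` gives back each whole match — 3 here.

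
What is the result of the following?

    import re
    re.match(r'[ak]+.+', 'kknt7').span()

(0, 5)

With `match`, the pattern is implicitly anchored at the beginning.
The match spans [0:5] → 'kknt7'.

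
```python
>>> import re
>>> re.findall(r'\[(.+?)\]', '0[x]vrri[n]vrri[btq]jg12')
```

['x', 'n', 'btq']

The `?` after the quantifier makes it lazy — it takes as little as possible before letting the rest of the pattern try.
Scanning left to right: at [1:4] match '[x]', group 1 = 'x'; at [8:11] match '[n]', group 1 = 'n'; at [15:20] match '[btq]', group 1 = 'btq'.
`findall` collects group 1 from each match (3 total).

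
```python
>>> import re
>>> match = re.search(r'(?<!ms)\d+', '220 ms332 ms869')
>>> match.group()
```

'220'

Because the assertion is negative and zero-width, positions next to the forbidden text are skipped.
`search` walks the string left to right and returns the first match it finds.
The match spans [0:3] → '220'.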